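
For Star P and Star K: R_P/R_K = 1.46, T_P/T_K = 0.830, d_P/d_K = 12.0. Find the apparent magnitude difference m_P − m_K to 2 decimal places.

L_P/L_K = (1.46)²(0.830)⁴ = 1.012.
F_P/F_K = (L_P/L_K)/(d_P/d_K)² = 1.012/144.0 = 0.007025.
m_P − m_K = −2.5 log₁₀(0.007025) = 5.38.

5.38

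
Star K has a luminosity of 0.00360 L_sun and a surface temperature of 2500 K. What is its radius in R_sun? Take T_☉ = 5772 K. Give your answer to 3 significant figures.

0.320 R_sun

R/R_☉ = √(L/L_☉) / (T/T_☉)² = √(0.00360) / (0.4331)²
       = 0.06000 / 0.1876 = 0.3198.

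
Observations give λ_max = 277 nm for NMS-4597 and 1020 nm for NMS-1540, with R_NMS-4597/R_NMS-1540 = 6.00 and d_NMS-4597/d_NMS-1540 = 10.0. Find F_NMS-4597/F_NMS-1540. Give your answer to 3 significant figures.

Wien's law: T_NMS-4597/T_NMS-1540 = λ_NMS-1540/λ_NMS-4597 = 1020/277 = 3.682.
L_NMS-4597/L_NMS-1540 = (R_NMS-4597/R_NMS-1540)²(T_NMS-4597/T_NMS-1540)⁴ = (6.00)²(3.682)⁴ = 6619.
F_NMS-4597/F_NMS-1540 = (L_NMS-4597/L_NMS-1540)/(d_NMS-4597/d_NMS-1540)² = 6619/(10.0)² = 66.19.

66.2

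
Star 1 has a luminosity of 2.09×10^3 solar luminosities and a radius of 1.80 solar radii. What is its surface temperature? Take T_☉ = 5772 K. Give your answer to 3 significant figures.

2.91×10^4 K

T/T_☉ = (L/L_☉)^(1/4) / (R/R_☉)^(1/2)
T = 5772 × (2.09×10^3)^(1/4) / √(1.80) = 5772 × 6.761 / 1.342 = 2.909×10^4 K.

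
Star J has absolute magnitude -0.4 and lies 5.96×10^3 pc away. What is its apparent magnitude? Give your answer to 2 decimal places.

m = M + 5 log₁₀(d/10 pc) = -0.4 + 5 log₁₀(5.96×10^3/10)
  = -0.4 + 5 × 2.775 = -0.4 + 13.88 = 13.48.

13.48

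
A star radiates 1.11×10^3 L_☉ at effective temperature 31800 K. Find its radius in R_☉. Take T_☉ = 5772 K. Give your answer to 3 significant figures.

1.10 R_☉

R/R_☉ = √(L/L_☉) / (T/T_☉)² = √(1.11×10^3) / (5.509)²
       = 33.32 / 30.35 = 1.098.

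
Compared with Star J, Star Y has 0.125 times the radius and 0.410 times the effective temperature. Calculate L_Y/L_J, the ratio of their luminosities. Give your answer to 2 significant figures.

4.4×10^-4

From the Stefan–Boltzmann law, L ∝ R²T⁴, so
L_Y/L_J = (R_Y/R_J)² (T_Y/T_J)⁴ = (0.125)² × (0.410)⁴ = 0.01562 × 0.02826 = 4.415×10^-4.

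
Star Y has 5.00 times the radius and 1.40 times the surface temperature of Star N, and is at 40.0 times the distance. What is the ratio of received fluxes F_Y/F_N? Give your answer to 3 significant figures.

L_Y/L_N = (R_Y/R_N)²(T_Y/T_N)⁴ = (5.00)² × (1.40)⁴ = 96.04.
F_Y/F_N = (L_Y/L_N)/(d_Y/d_N)² = 96.04 / (40.0)² = 0.06002.

0.0600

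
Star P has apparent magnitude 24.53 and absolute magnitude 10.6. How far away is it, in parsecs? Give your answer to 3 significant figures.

6.11×10^3 pc

m − M = 5 log₁₀(d/10 pc)
24.53 − (10.6) = 13.93 = 5 log₁₀(d/10)
d = 10 × 10^(13.93/5) = 10 × 10^2.786 = 6109 pc.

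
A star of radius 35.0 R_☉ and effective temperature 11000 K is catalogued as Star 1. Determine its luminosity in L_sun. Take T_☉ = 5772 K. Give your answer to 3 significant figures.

1.62×10^4 L_sun

L/L_☉ = (R/R_☉)² (T/T_☉)⁴ = (35.0)² × (11000/5772)⁴
       = 1225 × (1.906)⁴ = 1225 × 13.19 = 1.616×10^4.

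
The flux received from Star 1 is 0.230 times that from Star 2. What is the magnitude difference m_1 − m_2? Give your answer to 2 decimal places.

m_1 − m_2 = −2.5 log₁₀(F_1/F_2) = −2.5 log₁₀(0.230) = −2.5 × (-0.638) = 1.596.

1.60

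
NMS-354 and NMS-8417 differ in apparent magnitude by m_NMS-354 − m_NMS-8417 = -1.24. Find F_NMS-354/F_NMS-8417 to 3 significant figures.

3.13

F_NMS-354/F_NMS-8417 = 10^(−(m_NMS-354 − m_NMS-8417)/2.5) = 10^(1.24/2.5) = 10^0.496 = 3.133.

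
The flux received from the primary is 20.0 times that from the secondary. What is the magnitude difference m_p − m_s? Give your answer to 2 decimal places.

m_p − m_s = −2.5 log₁₀(F_p/F_s) = −2.5 log₁₀(20.0) = −2.5 × (1.301) = -3.253.

-3.25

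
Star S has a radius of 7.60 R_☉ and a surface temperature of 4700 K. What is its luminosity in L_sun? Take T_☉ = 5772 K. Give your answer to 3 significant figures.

25.4 L_sun

L/L_☉ = (R/R_☉)² (T/T_☉)⁴ = (7.60)² × (4700/5772)⁴
       = 57.76 × (0.8143)⁴ = 57.76 × 0.4396 = 25.39.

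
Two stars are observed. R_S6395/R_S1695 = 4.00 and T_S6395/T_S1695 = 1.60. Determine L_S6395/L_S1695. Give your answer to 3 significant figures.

From the Stefan–Boltzmann law, L ∝ R²T⁴, so
L_S6395/L_S1695 = (R_S6395/R_S1695)² (T_S6395/T_S1695)⁴ = (4.00)² × (1.60)⁴ = 16.00 × 6.554 = 104.9.

105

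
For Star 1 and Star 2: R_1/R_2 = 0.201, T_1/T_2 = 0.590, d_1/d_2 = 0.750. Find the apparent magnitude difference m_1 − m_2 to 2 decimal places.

L_1/L_2 = (0.201)²(0.590)⁴ = 0.004896.
F_1/F_2 = (L_1/L_2)/(d_1/d_2)² = 0.004896/0.5625 = 0.008703.
m_1 − m_2 = −2.5 log₁₀(0.008703) = 5.15.

5.15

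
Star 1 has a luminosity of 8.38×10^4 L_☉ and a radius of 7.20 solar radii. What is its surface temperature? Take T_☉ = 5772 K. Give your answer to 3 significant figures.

3.66×10^4 K

T/T_☉ = (L/L_☉)^(1/4) / (R/R_☉)^(1/2)
T = 5772 × (8.38×10^4)^(1/4) / √(7.20) = 5772 × 17.01 / 2.683 = 3.660×10^4 K.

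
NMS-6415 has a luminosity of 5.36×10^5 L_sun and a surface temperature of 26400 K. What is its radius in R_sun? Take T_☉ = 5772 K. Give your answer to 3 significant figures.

R/R_☉ = √(L/L_☉) / (T/T_☉)² = √(5.36×10^5) / (4.574)²
       = 732.1 / 20.92 = 35.00.

35.0 R_sun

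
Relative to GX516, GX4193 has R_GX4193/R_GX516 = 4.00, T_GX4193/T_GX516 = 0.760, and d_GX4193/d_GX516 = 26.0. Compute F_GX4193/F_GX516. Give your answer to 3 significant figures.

0.00790

L_GX4193/L_GX516 = (R_GX4193/R_GX516)²(T_GX4193/T_GX516)⁴ = (4.00)² × (0.760)⁴ = 5.338.
F_GX4193/F_GX516 = (L_GX4193/L_GX516)/(d_GX4193/d_GX516)² = 5.338 / (26.0)² = 0.007896.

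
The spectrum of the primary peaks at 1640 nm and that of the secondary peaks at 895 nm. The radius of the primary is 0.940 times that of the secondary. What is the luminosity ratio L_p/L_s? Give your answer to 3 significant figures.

Wien's law gives T ∝ 1/λ_max, so T_p/T_s = λ_s/λ_p = 895/1640 = 0.5457.
Then L ∝ R²T⁴ gives L_p/L_s = (0.940)² × (0.5457)⁴ = 0.8836 × 0.08870 = 0.07837.

0.0784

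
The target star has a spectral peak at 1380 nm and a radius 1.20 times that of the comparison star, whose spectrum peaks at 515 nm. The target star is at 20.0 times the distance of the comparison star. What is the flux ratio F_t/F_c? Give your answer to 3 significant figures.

Wien's law: T_t/T_c = λ_c/λ_t = 515/1380 = 0.3732.
L_t/L_c = (R_t/R_c)²(T_t/T_c)⁴ = (1.20)²(0.3732)⁴ = 0.02793.
F_t/F_c = (L_t/L_c)/(d_t/d_c)² = 0.02793/(20.0)² = 6.983×10^-5.

6.98×10^-5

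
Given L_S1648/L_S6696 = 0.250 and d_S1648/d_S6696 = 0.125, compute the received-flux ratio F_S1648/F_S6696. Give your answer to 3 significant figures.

F = L/(4πd²), so F_S1648/F_S6696 = (L_S1648/L_S6696) / (d_S1648/d_S6696)²
= 0.250 / (0.125)² = 0.250 / 0.01562 = 16.00.

16.0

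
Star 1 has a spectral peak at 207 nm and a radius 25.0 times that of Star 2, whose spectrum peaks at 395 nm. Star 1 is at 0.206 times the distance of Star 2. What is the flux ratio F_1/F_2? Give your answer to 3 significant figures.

1.95×10^5

Wien's law: T_1/T_2 = λ_2/λ_1 = 395/207 = 1.908.
L_1/L_2 = (R_1/R_2)²(T_1/T_2)⁴ = (25.0)²(1.908)⁴ = 8287.
F_1/F_2 = (L_1/L_2)/(d_1/d_2)² = 8287/(0.206)² = 1.953×10^5.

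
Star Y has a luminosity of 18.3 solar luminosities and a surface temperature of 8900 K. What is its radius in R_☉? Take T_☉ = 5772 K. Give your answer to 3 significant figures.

1.80 R_☉

R/R_☉ = √(L/L_☉) / (T/T_☉)² = √(18.3) / (1.542)²
       = 4.278 / 2.378 = 1.799.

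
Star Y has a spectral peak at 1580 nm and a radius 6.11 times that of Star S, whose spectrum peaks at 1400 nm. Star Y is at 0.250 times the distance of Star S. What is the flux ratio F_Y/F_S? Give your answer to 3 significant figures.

Wien's law: T_Y/T_S = λ_S/λ_Y = 1400/1580 = 0.8861.
L_Y/L_S = (R_Y/R_S)²(T_Y/T_S)⁴ = (6.11)²(0.8861)⁴ = 23.01.
F_Y/F_S = (L_Y/L_S)/(d_Y/d_S)² = 23.01/(0.250)² = 368.2.

368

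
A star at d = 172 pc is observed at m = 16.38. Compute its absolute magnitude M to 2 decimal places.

10.20

M = m − 5 log₁₀(d/10 pc) = 16.38 − 5 log₁₀(172/10)
  = 16.38 − 5 × 1.236 = 16.38 − 6.18 = 10.20.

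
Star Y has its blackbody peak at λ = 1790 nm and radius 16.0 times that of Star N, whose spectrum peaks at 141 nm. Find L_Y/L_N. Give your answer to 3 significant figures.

Wien's law gives T ∝ 1/λ_max, so T_Y/T_N = λ_N/λ_Y = 141/1790 = 0.07877.
Then L ∝ R²T⁴ gives L_Y/L_N = (16.0)² × (0.07877)⁴ = 256.0 × 3.850×10^-5 = 0.009856.

0.00986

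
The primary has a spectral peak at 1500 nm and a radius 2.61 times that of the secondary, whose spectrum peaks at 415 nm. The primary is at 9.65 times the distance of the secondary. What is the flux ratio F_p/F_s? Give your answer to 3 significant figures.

4.29×10^-4

Wien's law: T_p/T_s = λ_s/λ_p = 415/1500 = 0.2767.
L_p/L_s = (R_p/R_s)²(T_p/T_s)⁴ = (2.61)²(0.2767)⁴ = 0.03991.
F_p/F_s = (L_p/L_s)/(d_p/d_s)² = 0.03991/(9.65)² = 4.286×10^-4.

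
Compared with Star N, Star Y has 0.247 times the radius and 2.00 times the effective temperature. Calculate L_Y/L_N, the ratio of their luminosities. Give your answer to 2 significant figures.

0.98

From the Stefan–Boltzmann law, L ∝ R²T⁴, so
L_Y/L_N = (R_Y/R_N)² (T_Y/T_N)⁴ = (0.247)² × (2.00)⁴ = 0.06101 × 16.00 = 0.9761.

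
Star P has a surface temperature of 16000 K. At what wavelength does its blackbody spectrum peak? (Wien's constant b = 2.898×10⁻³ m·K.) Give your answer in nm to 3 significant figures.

181 nm

λ_max = b/T = 2.898×10⁻³ / 16000 = 1.81×10^-7 m = 181.1 nm.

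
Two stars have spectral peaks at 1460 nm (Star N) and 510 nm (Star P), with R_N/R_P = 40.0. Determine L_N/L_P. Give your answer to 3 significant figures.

Wien's law gives T ∝ 1/λ_max, so T_N/T_P = λ_P/λ_N = 510/1460 = 0.3493.
Then L ∝ R²T⁴ gives L_N/L_P = (40.0)² × (0.3493)⁴ = 1600 × 0.01489 = 23.82.

23.8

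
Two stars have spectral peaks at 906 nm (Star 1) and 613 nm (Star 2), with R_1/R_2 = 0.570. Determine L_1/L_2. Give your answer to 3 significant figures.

Wien's law gives T ∝ 1/λ_max, so T_1/T_2 = λ_2/λ_1 = 613/906 = 0.6766.
Then L ∝ R²T⁴ gives L_1/L_2 = (0.570)² × (0.6766)⁴ = 0.3249 × 0.2096 = 0.06809.

0.0681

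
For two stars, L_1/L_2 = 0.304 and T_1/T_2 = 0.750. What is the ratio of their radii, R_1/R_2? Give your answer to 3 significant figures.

L ∝ R²T⁴ gives R ∝ √L / T², so
R_1/R_2 = √(0.304) / (0.750)² = 0.5514 / 0.5625 = 0.9802.

0.980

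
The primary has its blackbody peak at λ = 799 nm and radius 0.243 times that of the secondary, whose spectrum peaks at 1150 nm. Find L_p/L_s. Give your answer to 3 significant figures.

0.253

Wien's law gives T ∝ 1/λ_max, so T_p/T_s = λ_s/λ_p = 1150/799 = 1.439.
Then L ∝ R²T⁴ gives L_p/L_s = (0.243)² × (1.439)⁴ = 0.05905 × 4.291 = 0.2534.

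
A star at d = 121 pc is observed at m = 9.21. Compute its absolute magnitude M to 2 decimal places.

M = m − 5 log₁₀(d/10 pc) = 9.21 − 5 log₁₀(121/10)
  = 9.21 − 5 × 1.083 = 9.21 − 5.41 = 3.80.

3.80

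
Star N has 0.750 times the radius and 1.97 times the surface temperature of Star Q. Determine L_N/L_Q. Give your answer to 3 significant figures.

From the Stefan–Boltzmann law, L ∝ R²T⁴, so
L_N/L_Q = (R_N/R_Q)² (T_N/T_Q)⁴ = (0.750)² × (1.97)⁴ = 0.5625 × 15.06 = 8.472.

8.47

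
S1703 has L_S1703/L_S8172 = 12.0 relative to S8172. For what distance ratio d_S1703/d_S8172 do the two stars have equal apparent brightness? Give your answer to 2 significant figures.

3.5

Equal flux requires L_S1703/d_S1703² = L_S8172/d_S8172², so d_S1703/d_S8172 = √(L_S1703/L_S8172)
= √(12.0) = 3.464.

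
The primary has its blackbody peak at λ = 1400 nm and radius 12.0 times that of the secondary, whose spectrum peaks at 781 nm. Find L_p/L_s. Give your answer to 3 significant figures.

13.9

Wien's law gives T ∝ 1/λ_max, so T_p/T_s = λ_s/λ_p = 781/1400 = 0.5579.
Then L ∝ R²T⁴ gives L_p/L_s = (12.0)² × (0.5579)⁴ = 144.0 × 0.09685 = 13.95.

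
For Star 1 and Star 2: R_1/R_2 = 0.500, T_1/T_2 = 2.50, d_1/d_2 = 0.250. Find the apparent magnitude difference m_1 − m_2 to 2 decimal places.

-5.48

L_1/L_2 = (0.500)²(2.50)⁴ = 9.766.
F_1/F_2 = (L_1/L_2)/(d_1/d_2)² = 9.766/0.06250 = 156.2.
m_1 − m_2 = −2.5 log₁₀(156.2) = -5.48.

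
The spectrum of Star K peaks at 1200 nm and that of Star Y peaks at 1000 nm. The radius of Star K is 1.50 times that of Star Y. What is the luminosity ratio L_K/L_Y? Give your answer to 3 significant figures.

Wien's law gives T ∝ 1/λ_max, so T_K/T_Y = λ_Y/λ_K = 1000/1200 = 0.8333.
Then L ∝ R²T⁴ gives L_K/L_Y = (1.50)² × (0.8333)⁴ = 2.250 × 0.4823 = 1.085.

1.09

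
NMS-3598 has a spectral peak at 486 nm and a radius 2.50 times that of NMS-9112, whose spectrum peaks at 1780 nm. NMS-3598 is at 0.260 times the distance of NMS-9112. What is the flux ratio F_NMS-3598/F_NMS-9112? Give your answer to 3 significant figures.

Wien's law: T_NMS-3598/T_NMS-9112 = λ_NMS-9112/λ_NMS-3598 = 1780/486 = 3.663.
L_NMS-3598/L_NMS-9112 = (R_NMS-3598/R_NMS-9112)²(T_NMS-3598/T_NMS-9112)⁴ = (2.50)²(3.663)⁴ = 1125.
F_NMS-3598/F_NMS-9112 = (L_NMS-3598/L_NMS-9112)/(d_NMS-3598/d_NMS-9112)² = 1125/(0.260)² = 1.664×10^4.

1.66×10^4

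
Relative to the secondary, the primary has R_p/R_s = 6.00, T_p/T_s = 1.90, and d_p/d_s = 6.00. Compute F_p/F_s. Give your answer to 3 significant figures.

L_p/L_s = (R_p/R_s)²(T_p/T_s)⁴ = (6.00)² × (1.90)⁴ = 469.2.
F_p/F_s = (L_p/L_s)/(d_p/d_s)² = 469.2 / (6.00)² = 13.03.

13.0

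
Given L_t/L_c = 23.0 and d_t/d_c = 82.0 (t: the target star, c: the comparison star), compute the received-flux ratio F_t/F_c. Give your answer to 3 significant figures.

0.00342

F = L/(4πd²), so F_t/F_c = (L_t/L_c) / (d_t/d_c)²
= 23.0 / (82.0)² = 23.0 / 6724 = 0.003421.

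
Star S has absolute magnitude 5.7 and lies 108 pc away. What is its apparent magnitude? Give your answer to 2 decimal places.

10.87

m = M + 5 log₁₀(d/10 pc) = 5.7 + 5 log₁₀(108/10)
  = 5.7 + 5 × 1.033 = 5.7 + 5.17 = 10.87.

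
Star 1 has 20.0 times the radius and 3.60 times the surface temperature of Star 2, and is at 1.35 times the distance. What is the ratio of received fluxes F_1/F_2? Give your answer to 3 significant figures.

L_1/L_2 = (R_1/R_2)²(T_1/T_2)⁴ = (20.0)² × (3.60)⁴ = 6.718×10^4.
F_1/F_2 = (L_1/L_2)/(d_1/d_2)² = 6.718×10^4 / (1.35)² = 3.686×10^4.

3.69×10^4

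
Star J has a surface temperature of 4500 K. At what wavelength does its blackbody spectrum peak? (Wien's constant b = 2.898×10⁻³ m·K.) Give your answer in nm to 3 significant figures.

λ_max = b/T = 2.898×10⁻³ / 4500 = 6.44×10^-7 m = 644.0 nm.

644 nm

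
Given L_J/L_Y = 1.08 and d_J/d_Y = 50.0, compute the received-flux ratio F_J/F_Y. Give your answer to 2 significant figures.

4.3×10^-4

F = L/(4πd²), so F_J/F_Y = (L_J/L_Y) / (d_J/d_Y)²
= 1.08 / (50.0)² = 1.08 / 2500 = 4.320×10^-4.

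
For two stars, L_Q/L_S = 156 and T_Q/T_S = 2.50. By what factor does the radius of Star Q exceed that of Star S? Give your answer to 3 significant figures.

L ∝ R²T⁴ gives R ∝ √L / T², so
R_Q/R_S = √(156) / (2.50)² = 12.49 / 6.250 = 1.998.

2.00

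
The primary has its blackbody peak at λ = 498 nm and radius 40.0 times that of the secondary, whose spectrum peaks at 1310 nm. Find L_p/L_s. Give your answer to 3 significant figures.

Wien's law gives T ∝ 1/λ_max, so T_p/T_s = λ_s/λ_p = 1310/498 = 2.631.
Then L ∝ R²T⁴ gives L_p/L_s = (40.0)² × (2.631)⁴ = 1600 × 47.88 = 7.661×10^4.

7.66×10^4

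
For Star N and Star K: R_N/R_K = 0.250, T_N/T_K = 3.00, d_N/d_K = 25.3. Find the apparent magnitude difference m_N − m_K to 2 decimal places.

5.25

L_N/L_K = (0.250)²(3.00)⁴ = 5.062.
F_N/F_K = (L_N/L_K)/(d_N/d_K)² = 5.062/640.1 = 0.007909.
m_N − m_K = −2.5 log₁₀(0.007909) = 5.25.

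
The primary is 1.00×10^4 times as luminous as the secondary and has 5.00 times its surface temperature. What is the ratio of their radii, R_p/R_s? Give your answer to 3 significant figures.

4.00

L ∝ R²T⁴ gives R ∝ √L / T², so
R_p/R_s = √(1.00×10^4) / (5.00)² = 100.0 / 25.00 = 4.000.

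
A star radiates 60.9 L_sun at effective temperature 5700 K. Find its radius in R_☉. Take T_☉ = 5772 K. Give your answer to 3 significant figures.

8.00 R_☉

R/R_☉ = √(L/L_☉) / (T/T_☉)² = √(60.9) / (0.9875)²
       = 7.804 / 0.9752 = 8.002.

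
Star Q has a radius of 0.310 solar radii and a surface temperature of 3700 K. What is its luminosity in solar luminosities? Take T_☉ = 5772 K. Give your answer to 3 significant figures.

0.0162 solar luminosities

L/L_☉ = (R/R_☉)² (T/T_☉)⁴ = (0.310)² × (3700/5772)⁴
       = 0.09610 × (0.6410)⁴ = 0.09610 × 0.1689 = 0.01623.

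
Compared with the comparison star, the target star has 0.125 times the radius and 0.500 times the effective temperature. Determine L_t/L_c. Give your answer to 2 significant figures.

9.8×10^-4

From the Stefan–Boltzmann law, L ∝ R²T⁴, so
L_t/L_c = (R_t/R_c)² (T_t/T_c)⁴ = (0.125)² × (0.500)⁴ = 0.01562 × 0.06250 = 9.766×10^-4.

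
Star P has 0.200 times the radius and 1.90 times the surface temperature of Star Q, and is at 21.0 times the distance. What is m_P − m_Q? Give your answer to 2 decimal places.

7.32

L_P/L_Q = (0.200)²(1.90)⁴ = 0.5213.
F_P/F_Q = (L_P/L_Q)/(d_P/d_Q)² = 0.5213/441.0 = 0.001182.
m_P − m_Q = −2.5 log₁₀(0.001182) = 7.32.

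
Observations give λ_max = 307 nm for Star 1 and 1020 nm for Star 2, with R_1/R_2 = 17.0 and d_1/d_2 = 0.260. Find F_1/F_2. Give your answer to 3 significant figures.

5.21×10^5

Wien's law: T_1/T_2 = λ_2/λ_1 = 1020/307 = 3.322.
L_1/L_2 = (R_1/R_2)²(T_1/T_2)⁴ = (17.0)²(3.322)⁴ = 3.522×10^4.
F_1/F_2 = (L_1/L_2)/(d_1/d_2)² = 3.522×10^4/(0.260)² = 5.210×10^5.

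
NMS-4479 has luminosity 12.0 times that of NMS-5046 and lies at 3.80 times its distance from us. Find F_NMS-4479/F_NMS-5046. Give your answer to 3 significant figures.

0.831

F = L/(4πd²), so F_NMS-4479/F_NMS-5046 = (L_NMS-4479/L_NMS-5046) / (d_NMS-4479/d_NMS-5046)²
= 12.0 / (3.80)² = 12.0 / 14.44 = 0.8310.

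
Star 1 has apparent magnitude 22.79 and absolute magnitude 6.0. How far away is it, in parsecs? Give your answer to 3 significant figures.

2.28×10^4 pc

m − M = 5 log₁₀(d/10 pc)
22.79 − (6.0) = 16.79 = 5 log₁₀(d/10)
d = 10 × 10^(16.79/5) = 10 × 10^3.358 = 2.280×10^4 pc.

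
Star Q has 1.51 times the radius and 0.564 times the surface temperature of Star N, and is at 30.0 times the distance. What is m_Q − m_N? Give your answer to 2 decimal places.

8.98

L_Q/L_N = (1.51)²(0.564)⁴ = 0.2307.
F_Q/F_N = (L_Q/L_N)/(d_Q/d_N)² = 0.2307/900.0 = 2.563×10^-4.
m_Q − m_N = −2.5 log₁₀(2.563×10^-4) = 8.98.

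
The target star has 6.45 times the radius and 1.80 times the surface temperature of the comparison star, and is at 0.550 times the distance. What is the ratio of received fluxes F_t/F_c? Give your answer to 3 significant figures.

1.44×10^3

L_t/L_c = (R_t/R_c)²(T_t/T_c)⁴ = (6.45)² × (1.80)⁴ = 436.7.
F_t/F_c = (L_t/L_c)/(d_t/d_c)² = 436.7 / (0.550)² = 1444.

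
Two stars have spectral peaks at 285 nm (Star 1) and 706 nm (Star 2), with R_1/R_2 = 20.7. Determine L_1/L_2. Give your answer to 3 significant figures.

1.61×10^4

Wien's law gives T ∝ 1/λ_max, so T_1/T_2 = λ_2/λ_1 = 706/285 = 2.477.
Then L ∝ R²T⁴ gives L_1/L_2 = (20.7)² × (2.477)⁴ = 428.5 × 37.66 = 1.614×10^4.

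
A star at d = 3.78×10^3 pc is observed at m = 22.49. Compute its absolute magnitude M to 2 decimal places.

M = m − 5 log₁₀(d/10 pc) = 22.49 − 5 log₁₀(3.78×10^3/10)
  = 22.49 − 5 × 2.577 = 22.49 − 12.89 = 9.60.

9.60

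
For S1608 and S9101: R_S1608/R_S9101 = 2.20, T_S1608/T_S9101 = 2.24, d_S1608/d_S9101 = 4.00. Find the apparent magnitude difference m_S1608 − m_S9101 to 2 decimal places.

L_S1608/L_S9101 = (2.20)²(2.24)⁴ = 121.9.
F_S1608/F_S9101 = (L_S1608/L_S9101)/(d_S1608/d_S9101)² = 121.9/16.00 = 7.616.
m_S1608 − m_S9101 = −2.5 log₁₀(7.616) = -2.20.

-2.20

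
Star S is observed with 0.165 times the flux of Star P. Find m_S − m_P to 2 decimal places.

m_S − m_P = −2.5 log₁₀(F_S/F_P) = −2.5 log₁₀(0.165) = −2.5 × (-0.783) = 1.956.

1.96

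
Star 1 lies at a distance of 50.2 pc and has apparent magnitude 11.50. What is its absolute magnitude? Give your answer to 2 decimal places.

M = m − 5 log₁₀(d/10 pc) = 11.50 − 5 log₁₀(50.2/10)
  = 11.50 − 5 × 0.701 = 11.50 − 3.50 = 8.00.

8.00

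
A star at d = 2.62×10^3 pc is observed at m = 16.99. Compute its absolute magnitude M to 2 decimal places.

M = m − 5 log₁₀(d/10 pc) = 16.99 − 5 log₁₀(2.62×10^3/10)
  = 16.99 − 5 × 2.418 = 16.99 − 12.09 = 4.90.

4.90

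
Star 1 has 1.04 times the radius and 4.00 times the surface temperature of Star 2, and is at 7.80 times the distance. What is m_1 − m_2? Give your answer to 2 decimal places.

-1.65

L_1/L_2 = (1.04)²(4.00)⁴ = 276.9.
F_1/F_2 = (L_1/L_2)/(d_1/d_2)² = 276.9/60.84 = 4.551.
m_1 − m_2 = −2.5 log₁₀(4.551) = -1.65.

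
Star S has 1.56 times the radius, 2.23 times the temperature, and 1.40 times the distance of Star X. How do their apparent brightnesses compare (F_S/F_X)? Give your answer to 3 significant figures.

30.7

L_S/L_X = (R_S/R_X)²(T_S/T_X)⁴ = (1.56)² × (2.23)⁴ = 60.18.
F_S/F_X = (L_S/L_X)/(d_S/d_X)² = 60.18 / (1.40)² = 30.71.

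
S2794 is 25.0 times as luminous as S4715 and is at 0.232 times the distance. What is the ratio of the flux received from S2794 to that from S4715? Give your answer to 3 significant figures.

F = L/(4πd²), so F_S2794/F_S4715 = (L_S2794/L_S4715) / (d_S2794/d_S4715)²
= 25.0 / (0.232)² = 25.0 / 0.05382 = 464.5.

464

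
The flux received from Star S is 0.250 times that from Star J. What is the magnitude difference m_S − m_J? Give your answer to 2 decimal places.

1.51

m_S − m_J = −2.5 log₁₀(F_S/F_J) = −2.5 log₁₀(0.250) = −2.5 × (-0.602) = 1.505.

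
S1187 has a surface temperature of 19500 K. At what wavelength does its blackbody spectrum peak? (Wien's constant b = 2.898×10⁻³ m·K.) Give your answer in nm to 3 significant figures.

149 nm

λ_max = b/T = 2.898×10⁻³ / 19500 = 1.49×10^-7 m = 148.6 nm.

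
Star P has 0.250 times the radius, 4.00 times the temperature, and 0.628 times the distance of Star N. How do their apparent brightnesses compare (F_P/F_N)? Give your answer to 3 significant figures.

40.6

L_P/L_N = (R_P/R_N)²(T_P/T_N)⁴ = (0.250)² × (4.00)⁴ = 16.00.
F_P/F_N = (L_P/L_N)/(d_P/d_N)² = 16.00 / (0.628)² = 40.57.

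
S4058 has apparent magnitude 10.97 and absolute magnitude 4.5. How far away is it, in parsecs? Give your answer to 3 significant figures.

m − M = 5 log₁₀(d/10 pc)
10.97 − (4.5) = 6.47 = 5 log₁₀(d/10)
d = 10 × 10^(6.47/5) = 10 × 10^1.294 = 196.8 pc.

197 pc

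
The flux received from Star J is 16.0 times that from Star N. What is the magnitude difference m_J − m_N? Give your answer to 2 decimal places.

m_J − m_N = −2.5 log₁₀(F_J/F_N) = −2.5 log₁₀(16.0) = −2.5 × (1.204) = -3.010.

-3.01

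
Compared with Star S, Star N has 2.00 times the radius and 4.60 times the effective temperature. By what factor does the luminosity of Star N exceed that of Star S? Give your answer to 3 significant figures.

From the Stefan–Boltzmann law, L ∝ R²T⁴, so
L_N/L_S = (R_N/R_S)² (T_N/T_S)⁴ = (2.00)² × (4.60)⁴ = 4.000 × 447.7 = 1791.

1.79×10^3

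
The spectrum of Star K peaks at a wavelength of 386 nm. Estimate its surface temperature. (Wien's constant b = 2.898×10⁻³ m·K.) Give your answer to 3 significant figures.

7.51×10^3 K

T = b/λ_max = 2.898×10⁻³ / (386×10⁻⁹) = 7508 K.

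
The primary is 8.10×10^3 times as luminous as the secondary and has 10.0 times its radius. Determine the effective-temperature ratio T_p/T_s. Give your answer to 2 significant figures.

3.0

L ∝ R²T⁴ gives T ∝ (L/R²)^(1/4), so
T_p/T_s = (8.10×10^3 / 10.0²)^(1/4) = (81.00)^(1/4) = 3.000.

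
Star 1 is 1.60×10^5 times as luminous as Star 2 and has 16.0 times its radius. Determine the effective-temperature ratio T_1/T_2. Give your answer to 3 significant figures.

5.00

L ∝ R²T⁴ gives T ∝ (L/R²)^(1/4), so
T_1/T_2 = (1.60×10^5 / 16.0²)^(1/4) = (625.0)^(1/4) = 5.000.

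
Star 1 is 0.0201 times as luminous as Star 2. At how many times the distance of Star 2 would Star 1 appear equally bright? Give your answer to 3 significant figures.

0.142

Equal flux requires L_1/d_1² = L_2/d_2², so d_1/d_2 = √(L_1/L_2)
= √(0.0201) = 0.1418.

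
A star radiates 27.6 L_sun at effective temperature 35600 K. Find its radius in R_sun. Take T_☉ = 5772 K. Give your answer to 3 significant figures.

R/R_☉ = √(L/L_☉) / (T/T_☉)² = √(27.6) / (6.168)²
       = 5.254 / 38.04 = 0.1381.

0.138 R_sun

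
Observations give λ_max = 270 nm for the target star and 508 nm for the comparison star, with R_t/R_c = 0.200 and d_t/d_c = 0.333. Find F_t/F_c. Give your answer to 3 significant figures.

4.52

Wien's law: T_t/T_c = λ_c/λ_t = 508/270 = 1.881.
L_t/L_c = (R_t/R_c)²(T_t/T_c)⁴ = (0.200)²(1.881)⁴ = 0.5013.
F_t/F_c = (L_t/L_c)/(d_t/d_c)² = 0.5013/(0.333)² = 4.520.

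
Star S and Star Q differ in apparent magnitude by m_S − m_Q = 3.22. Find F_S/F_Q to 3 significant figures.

0.0515

F_S/F_Q = 10^(−(m_S − m_Q)/2.5) = 10^(-3.22/2.5) = 10^-1.288 = 0.05152.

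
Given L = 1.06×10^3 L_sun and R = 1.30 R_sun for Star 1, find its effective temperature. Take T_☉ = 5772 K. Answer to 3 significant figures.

2.89×10^4 K

T/T_☉ = (L/L_☉)^(1/4) / (R/R_☉)^(1/2)
T = 5772 × (1.06×10^3)^(1/4) / √(1.30) = 5772 × 5.706 / 1.140 = 2.889×10^4 K.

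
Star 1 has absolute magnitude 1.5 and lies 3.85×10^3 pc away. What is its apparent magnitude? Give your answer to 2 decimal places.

m = M + 5 log₁₀(d/10 pc) = 1.5 + 5 log₁₀(3.85×10^3/10)
  = 1.5 + 5 × 2.585 = 1.5 + 12.93 = 14.43.

14.43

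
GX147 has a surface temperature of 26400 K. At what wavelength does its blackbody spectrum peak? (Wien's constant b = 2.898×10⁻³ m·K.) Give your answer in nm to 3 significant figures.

110 nm

λ_max = b/T = 2.898×10⁻³ / 26400 = 1.10×10^-7 m = 109.8 nm.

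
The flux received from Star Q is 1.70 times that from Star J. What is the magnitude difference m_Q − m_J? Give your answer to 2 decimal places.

m_Q − m_J = −2.5 log₁₀(F_Q/F_J) = −2.5 log₁₀(1.70) = −2.5 × (0.230) = -0.576.

-0.58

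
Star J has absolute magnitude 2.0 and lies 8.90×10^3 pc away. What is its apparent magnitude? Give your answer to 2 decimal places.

m = M + 5 log₁₀(d/10 pc) = 2.0 + 5 log₁₀(8.90×10^3/10)
  = 2.0 + 5 × 2.949 = 2.0 + 14.75 = 16.75.

16.75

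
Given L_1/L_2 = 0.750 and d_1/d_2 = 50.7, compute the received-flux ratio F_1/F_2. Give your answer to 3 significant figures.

F = L/(4πd²), so F_1/F_2 = (L_1/L_2) / (d_1/d_2)²
= 0.750 / (50.7)² = 0.750 / 2570 = 2.918×10^-4.

2.92×10^-4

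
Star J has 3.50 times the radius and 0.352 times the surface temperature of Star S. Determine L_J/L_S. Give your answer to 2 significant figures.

From the Stefan–Boltzmann law, L ∝ R²T⁴, so
L_J/L_S = (R_J/R_S)² (T_J/T_S)⁴ = (3.50)² × (0.352)⁴ = 12.25 × 0.01535 = 0.1881.

0.19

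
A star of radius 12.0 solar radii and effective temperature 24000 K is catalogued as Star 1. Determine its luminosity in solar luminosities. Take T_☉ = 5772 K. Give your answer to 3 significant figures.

4.30×10^4 solar luminosities

L/L_☉ = (R/R_☉)² (T/T_☉)⁴ = (12.0)² × (24000/5772)⁴
       = 144.0 × (4.158)⁴ = 144.0 × 298.9 = 4.304×10^4.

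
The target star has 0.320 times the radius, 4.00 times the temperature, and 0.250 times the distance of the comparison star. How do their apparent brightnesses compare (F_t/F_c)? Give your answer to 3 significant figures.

L_t/L_c = (R_t/R_c)²(T_t/T_c)⁴ = (0.320)² × (4.00)⁴ = 26.21.
F_t/F_c = (L_t/L_c)/(d_t/d_c)² = 26.21 / (0.250)² = 419.4.

419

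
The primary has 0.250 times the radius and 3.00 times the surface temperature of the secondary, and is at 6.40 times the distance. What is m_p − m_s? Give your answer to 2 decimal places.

L_p/L_s = (0.250)²(3.00)⁴ = 5.062.
F_p/F_s = (L_p/L_s)/(d_p/d_s)² = 5.062/40.96 = 0.1236.
m_p − m_s = −2.5 log₁₀(0.1236) = 2.27.

2.27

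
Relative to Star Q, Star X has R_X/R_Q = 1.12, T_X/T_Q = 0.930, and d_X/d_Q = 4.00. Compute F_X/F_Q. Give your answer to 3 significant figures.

0.0586

L_X/L_Q = (R_X/R_Q)²(T_X/T_Q)⁴ = (1.12)² × (0.930)⁴ = 0.9384.
F_X/F_Q = (L_X/L_Q)/(d_X/d_Q)² = 0.9384 / (4.00)² = 0.05865.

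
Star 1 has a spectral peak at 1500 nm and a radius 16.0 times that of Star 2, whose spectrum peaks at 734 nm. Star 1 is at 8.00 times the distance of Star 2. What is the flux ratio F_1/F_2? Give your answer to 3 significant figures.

0.229

Wien's law: T_1/T_2 = λ_2/λ_1 = 734/1500 = 0.4893.
L_1/L_2 = (R_1/R_2)²(T_1/T_2)⁴ = (16.0)²(0.4893)⁴ = 14.68.
F_1/F_2 = (L_1/L_2)/(d_1/d_2)² = 14.68/(8.00)² = 0.2293.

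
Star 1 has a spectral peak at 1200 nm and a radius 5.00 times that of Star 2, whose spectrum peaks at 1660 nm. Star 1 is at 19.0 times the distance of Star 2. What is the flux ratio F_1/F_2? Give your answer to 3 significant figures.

0.254

Wien's law: T_1/T_2 = λ_2/λ_1 = 1660/1200 = 1.383.
L_1/L_2 = (R_1/R_2)²(T_1/T_2)⁴ = (5.00)²(1.383)⁴ = 91.55.
F_1/F_2 = (L_1/L_2)/(d_1/d_2)² = 91.55/(19.0)² = 0.2536.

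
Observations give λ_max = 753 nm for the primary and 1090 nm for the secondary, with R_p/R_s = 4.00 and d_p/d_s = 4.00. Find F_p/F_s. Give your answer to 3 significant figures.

4.39

Wien's law: T_p/T_s = λ_s/λ_p = 1090/753 = 1.448.
L_p/L_s = (R_p/R_s)²(T_p/T_s)⁴ = (4.00)²(1.448)⁴ = 70.25.
F_p/F_s = (L_p/L_s)/(d_p/d_s)² = 70.25/(4.00)² = 4.391.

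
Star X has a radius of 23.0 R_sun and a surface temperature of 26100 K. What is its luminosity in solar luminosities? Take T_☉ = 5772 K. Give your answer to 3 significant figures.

2.21×10^5 solar luminosities

L/L_☉ = (R/R_☉)² (T/T_☉)⁴ = (23.0)² × (26100/5772)⁴
       = 529.0 × (4.522)⁴ = 529.0 × 418.1 = 2.212×10^5.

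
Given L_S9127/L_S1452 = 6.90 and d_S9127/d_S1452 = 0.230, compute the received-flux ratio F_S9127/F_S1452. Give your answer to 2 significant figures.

F = L/(4πd²), so F_S9127/F_S1452 = (L_S9127/L_S1452) / (d_S9127/d_S1452)²
= 6.90 / (0.230)² = 6.90 / 0.05290 = 130.4.

1.3×10^2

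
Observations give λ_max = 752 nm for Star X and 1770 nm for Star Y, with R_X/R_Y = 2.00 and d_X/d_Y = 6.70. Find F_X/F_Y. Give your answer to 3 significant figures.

Wien's law: T_X/T_Y = λ_Y/λ_X = 1770/752 = 2.354.
L_X/L_Y = (R_X/R_Y)²(T_X/T_Y)⁴ = (2.00)²(2.354)⁴ = 122.8.
F_X/F_Y = (L_X/L_Y)/(d_X/d_Y)² = 122.8/(6.70)² = 2.735.

2.73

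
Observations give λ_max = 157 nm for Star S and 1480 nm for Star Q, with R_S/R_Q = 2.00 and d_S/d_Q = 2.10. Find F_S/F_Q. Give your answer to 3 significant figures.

7.16×10^3

Wien's law: T_S/T_Q = λ_Q/λ_S = 1480/157 = 9.427.
L_S/L_Q = (R_S/R_Q)²(T_S/T_Q)⁴ = (2.00)²(9.427)⁴ = 3.159×10^4.
F_S/F_Q = (L_S/L_Q)/(d_S/d_Q)² = 3.159×10^4/(2.10)² = 7163.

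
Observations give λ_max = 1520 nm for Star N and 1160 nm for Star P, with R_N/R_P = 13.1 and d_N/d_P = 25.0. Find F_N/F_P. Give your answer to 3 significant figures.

Wien's law: T_N/T_P = λ_P/λ_N = 1160/1520 = 0.7632.
L_N/L_P = (R_N/R_P)²(T_N/T_P)⁴ = (13.1)²(0.7632)⁴ = 58.21.
F_N/F_P = (L_N/L_P)/(d_N/d_P)² = 58.21/(25.0)² = 0.09314.

0.0931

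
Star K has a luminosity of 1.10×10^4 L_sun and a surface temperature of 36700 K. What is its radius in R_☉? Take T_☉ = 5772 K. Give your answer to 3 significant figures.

R/R_☉ = √(L/L_☉) / (T/T_☉)² = √(1.10×10^4) / (6.358)²
       = 104.9 / 40.43 = 2.594.

2.59 R_☉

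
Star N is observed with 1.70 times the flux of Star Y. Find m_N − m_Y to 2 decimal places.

m_N − m_Y = −2.5 log₁₀(F_N/F_Y) = −2.5 log₁₀(1.70) = −2.5 × (0.230) = -0.576.

-0.58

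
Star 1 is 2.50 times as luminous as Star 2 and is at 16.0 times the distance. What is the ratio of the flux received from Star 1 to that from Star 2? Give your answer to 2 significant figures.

F = L/(4πd²), so F_1/F_2 = (L_1/L_2) / (d_1/d_2)²
= 2.50 / (16.0)² = 2.50 / 256.0 = 0.009766.

0.0098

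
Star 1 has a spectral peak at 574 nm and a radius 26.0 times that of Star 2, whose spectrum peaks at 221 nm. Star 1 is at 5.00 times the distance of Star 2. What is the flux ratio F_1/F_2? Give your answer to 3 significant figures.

0.594

Wien's law: T_1/T_2 = λ_2/λ_1 = 221/574 = 0.3850.
L_1/L_2 = (R_1/R_2)²(T_1/T_2)⁴ = (26.0)²(0.3850)⁴ = 14.85.
F_1/F_2 = (L_1/L_2)/(d_1/d_2)² = 14.85/(5.00)² = 0.5942.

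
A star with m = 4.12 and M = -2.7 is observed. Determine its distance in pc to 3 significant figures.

m − M = 5 log₁₀(d/10 pc)
4.12 − (-2.7) = 6.82 = 5 log₁₀(d/10)
d = 10 × 10^(6.82/5) = 10 × 10^1.364 = 231.2 pc.

231 pc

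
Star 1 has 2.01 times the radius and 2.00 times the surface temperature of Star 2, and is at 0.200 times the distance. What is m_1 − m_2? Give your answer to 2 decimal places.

L_1/L_2 = (2.01)²(2.00)⁴ = 64.64.
F_1/F_2 = (L_1/L_2)/(d_1/d_2)² = 64.64/0.04000 = 1616.
m_1 − m_2 = −2.5 log₁₀(1616) = -8.02.

-8.02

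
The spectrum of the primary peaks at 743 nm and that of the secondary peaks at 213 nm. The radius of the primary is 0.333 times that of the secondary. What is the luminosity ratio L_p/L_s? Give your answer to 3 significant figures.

Wien's law gives T ∝ 1/λ_max, so T_p/T_s = λ_s/λ_p = 213/743 = 0.2867.
Then L ∝ R²T⁴ gives L_p/L_s = (0.333)² × (0.2867)⁴ = 0.1109 × 0.006754 = 7.489×10^-4.

7.49×10^-4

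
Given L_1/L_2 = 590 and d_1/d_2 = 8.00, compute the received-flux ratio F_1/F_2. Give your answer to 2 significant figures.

9.2

F = L/(4πd²), so F_1/F_2 = (L_1/L_2) / (d_1/d_2)²
= 590 / (8.00)² = 590 / 64.00 = 9.219.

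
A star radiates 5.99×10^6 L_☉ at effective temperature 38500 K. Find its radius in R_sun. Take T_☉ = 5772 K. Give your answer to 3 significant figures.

R/R_☉ = √(L/L_☉) / (T/T_☉)² = √(5.99×10^6) / (6.670)²
       = 2447 / 44.49 = 55.01.

55.0 R_sun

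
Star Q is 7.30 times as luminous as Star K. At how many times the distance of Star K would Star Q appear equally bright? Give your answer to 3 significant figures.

Equal flux requires L_Q/d_Q² = L_K/d_K², so d_Q/d_K = √(L_Q/L_K)
= √(7.30) = 2.702.

2.70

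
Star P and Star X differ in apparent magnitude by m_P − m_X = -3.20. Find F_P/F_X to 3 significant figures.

F_P/F_X = 10^(−(m_P − m_X)/2.5) = 10^(3.20/2.5) = 10^1.280 = 19.05.

19.1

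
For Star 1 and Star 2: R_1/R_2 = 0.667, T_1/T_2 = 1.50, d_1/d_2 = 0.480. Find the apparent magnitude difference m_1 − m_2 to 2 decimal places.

-2.48

L_1/L_2 = (0.667)²(1.50)⁴ = 2.252.
F_1/F_2 = (L_1/L_2)/(d_1/d_2)² = 2.252/0.2304 = 9.775.
m_1 − m_2 = −2.5 log₁₀(9.775) = -2.48.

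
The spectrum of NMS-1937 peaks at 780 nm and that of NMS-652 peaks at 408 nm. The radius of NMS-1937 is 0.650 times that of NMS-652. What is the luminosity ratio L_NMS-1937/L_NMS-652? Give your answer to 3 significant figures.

Wien's law gives T ∝ 1/λ_max, so T_NMS-1937/T_NMS-652 = λ_NMS-652/λ_NMS-1937 = 408/780 = 0.5231.
Then L ∝ R²T⁴ gives L_NMS-1937/L_NMS-652 = (0.650)² × (0.5231)⁴ = 0.4225 × 0.07486 = 0.03163.

0.0316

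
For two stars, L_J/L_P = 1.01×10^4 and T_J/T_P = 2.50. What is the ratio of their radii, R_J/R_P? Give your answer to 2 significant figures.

16

L ∝ R²T⁴ gives R ∝ √L / T², so
R_J/R_P = √(1.01×10^4) / (2.50)² = 100.5 / 6.250 = 16.08.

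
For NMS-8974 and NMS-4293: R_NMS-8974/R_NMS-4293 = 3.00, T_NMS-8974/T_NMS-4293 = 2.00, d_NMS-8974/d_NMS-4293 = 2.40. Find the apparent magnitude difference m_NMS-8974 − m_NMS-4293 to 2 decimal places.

L_NMS-8974/L_NMS-4293 = (3.00)²(2.00)⁴ = 144.0.
F_NMS-8974/F_NMS-4293 = (L_NMS-8974/L_NMS-4293)/(d_NMS-8974/d_NMS-4293)² = 144.0/5.760 = 25.00.
m_NMS-8974 − m_NMS-4293 = −2.5 log₁₀(25.00) = -3.49.

-3.49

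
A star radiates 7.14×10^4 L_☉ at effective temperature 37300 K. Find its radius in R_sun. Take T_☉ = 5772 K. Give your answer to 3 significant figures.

6.40 R_sun

R/R_☉ = √(L/L_☉) / (T/T_☉)² = √(7.14×10^4) / (6.462)²
       = 267.2 / 41.76 = 6.399.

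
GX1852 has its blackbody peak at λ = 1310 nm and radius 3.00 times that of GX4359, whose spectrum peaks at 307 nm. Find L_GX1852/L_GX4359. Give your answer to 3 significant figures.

Wien's law gives T ∝ 1/λ_max, so T_GX1852/T_GX4359 = λ_GX4359/λ_GX1852 = 307/1310 = 0.2344.
Then L ∝ R²T⁴ gives L_GX1852/L_GX4359 = (3.00)² × (0.2344)⁴ = 9.000 × 0.003016 = 0.02715.

0.0271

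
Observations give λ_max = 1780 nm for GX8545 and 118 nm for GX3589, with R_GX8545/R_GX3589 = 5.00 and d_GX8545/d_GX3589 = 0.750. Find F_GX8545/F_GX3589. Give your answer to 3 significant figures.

Wien's law: T_GX8545/T_GX3589 = λ_GX3589/λ_GX8545 = 118/1780 = 0.06629.
L_GX8545/L_GX3589 = (R_GX8545/R_GX3589)²(T_GX8545/T_GX3589)⁴ = (5.00)²(0.06629)⁴ = 4.828×10^-4.
F_GX8545/F_GX3589 = (L_GX8545/L_GX3589)/(d_GX8545/d_GX3589)² = 4.828×10^-4/(0.750)² = 8.584×10^-4.

8.58×10^-4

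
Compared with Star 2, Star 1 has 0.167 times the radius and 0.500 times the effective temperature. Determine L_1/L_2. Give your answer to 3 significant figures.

From the Stefan–Boltzmann law, L ∝ R²T⁴, so
L_1/L_2 = (R_1/R_2)² (T_1/T_2)⁴ = (0.167)² × (0.500)⁴ = 0.02789 × 0.06250 = 0.001743.

0.00174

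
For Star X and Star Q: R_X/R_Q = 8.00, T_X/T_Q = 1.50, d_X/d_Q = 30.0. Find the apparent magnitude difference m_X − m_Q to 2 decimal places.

1.11

L_X/L_Q = (8.00)²(1.50)⁴ = 324.0.
F_X/F_Q = (L_X/L_Q)/(d_X/d_Q)² = 324.0/900.0 = 0.3600.
m_X − m_Q = −2.5 log₁₀(0.3600) = 1.11.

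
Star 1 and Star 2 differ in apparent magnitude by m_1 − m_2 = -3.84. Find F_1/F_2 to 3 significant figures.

F_1/F_2 = 10^(−(m_1 − m_2)/2.5) = 10^(3.84/2.5) = 10^1.536 = 34.36.

34.4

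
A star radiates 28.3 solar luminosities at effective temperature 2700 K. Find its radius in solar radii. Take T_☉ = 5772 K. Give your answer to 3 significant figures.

R/R_☉ = √(L/L_☉) / (T/T_☉)² = √(28.3) / (0.4678)²
       = 5.320 / 0.2188 = 24.31.

24.3 solar radii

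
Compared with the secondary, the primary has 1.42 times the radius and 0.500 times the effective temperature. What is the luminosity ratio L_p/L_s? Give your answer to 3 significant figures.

0.126

From the Stefan–Boltzmann law, L ∝ R²T⁴, so
L_p/L_s = (R_p/R_s)² (T_p/T_s)⁴ = (1.42)² × (0.500)⁴ = 2.016 × 0.06250 = 0.1260.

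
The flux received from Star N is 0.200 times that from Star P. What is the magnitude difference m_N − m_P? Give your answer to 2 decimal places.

m_N − m_P = −2.5 log₁₀(F_N/F_P) = −2.5 log₁₀(0.200) = −2.5 × (-0.699) = 1.747.

1.75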